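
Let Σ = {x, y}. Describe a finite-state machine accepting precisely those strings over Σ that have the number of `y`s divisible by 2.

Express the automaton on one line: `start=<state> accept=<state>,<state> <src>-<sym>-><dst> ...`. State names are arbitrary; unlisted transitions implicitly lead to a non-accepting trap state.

start=q0 accept=q0 q0-x->q0 q0-y->q1 q1-x->q1 q1-y->q0

Keep the running count of `y`s modulo 2: each `y` advances along the cycle q0 → q1 → q0 while other symbols loop. Accept at q0.
2 states suffice.
        x   y  
>* q0   q0  q1 
   q1   q1  q0 
(> = start, * = accepting)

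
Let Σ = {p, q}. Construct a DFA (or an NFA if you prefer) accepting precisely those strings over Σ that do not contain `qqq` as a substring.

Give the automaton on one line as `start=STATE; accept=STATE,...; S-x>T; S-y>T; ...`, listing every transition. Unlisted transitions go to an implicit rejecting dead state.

start=A; accept=A,B,C; A-p>A; A-q>B; B-p>A; B-q>C; C-p>A; C-q>D; D-p>D; D-q>D

This is the complement of 'contains `qqq`'. Use the same substring-matching states — A through D holding how much of `qqq` has just been matched — but flip the accepting set: everything except the trap D accepts.
A 4-state machine:
       p  q 
>* A   A  B 
 * B   A  C 
 * C   A  D 
   D   D  D 
(> = start, * = accepting)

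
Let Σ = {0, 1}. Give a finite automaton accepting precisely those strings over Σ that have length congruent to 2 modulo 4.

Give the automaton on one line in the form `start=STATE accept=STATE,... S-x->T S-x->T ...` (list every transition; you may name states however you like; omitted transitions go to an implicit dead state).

start=A accept=C A-0->B A-1->B B-0->C B-1->C C-0->D C-1->D D-0->A D-1->A

Count input length modulo 4: every symbol advances one step around the cycle A → B → C → D → A. Accept at C.
4 states suffice.
       0  1 
>  A   B  B 
   B   C  C 
 * C   D  D 
   D   A  A 
(> = start, * = accepting)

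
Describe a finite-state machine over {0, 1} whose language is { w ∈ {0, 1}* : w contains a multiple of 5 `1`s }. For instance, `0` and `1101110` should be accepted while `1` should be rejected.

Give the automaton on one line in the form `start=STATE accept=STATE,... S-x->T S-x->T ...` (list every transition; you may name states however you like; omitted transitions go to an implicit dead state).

start=q0 accept=q0 q0-0->q0 q0-1->q1 q1-0->q1 q1-1->q2 q2-0->q2 q2-1->q3 q3-0->q3 q3-1->q4 q4-0->q4 q4-1->q0

The only thing that matters is how many `1`s have appeared, reduced mod 5. Use one state per residue: q0 for 0, …, q4 for 4. Reading `1` moves to the next residue; anything else stays put. q0 is accepting.
A 5-state machine:
        0   1  
>* q0   q0  q1 
   q1   q1  q2 
   q2   q2  q3 
   q3   q3  q4 
   q4   q4  q0 
(> = start, * = accepting)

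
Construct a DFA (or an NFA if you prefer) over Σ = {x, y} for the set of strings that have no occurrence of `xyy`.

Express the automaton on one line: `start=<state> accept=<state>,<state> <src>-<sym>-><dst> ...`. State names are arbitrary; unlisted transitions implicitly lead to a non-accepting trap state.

start=s0 accept=s0,s1,s2 s0-x->s1 s0-y->s0 s1-x->s1 s1-y->s2 s2-x->s1 s2-y->s3 s3-x->s3 s3-y->s3

This is the complement of 'contains `xyy`'. Use the same substring-matching states — s0 through s3 holding how much of `xyy` has just been matched — but flip the accepting set: everything except the trap s3 accepts.
A 4-state machine:
        x   y  
>* s0   s1  s0 
 * s1   s1  s2 
 * s2   s1  s3 
   s3   s3  s3 
(> = start, * = accepting)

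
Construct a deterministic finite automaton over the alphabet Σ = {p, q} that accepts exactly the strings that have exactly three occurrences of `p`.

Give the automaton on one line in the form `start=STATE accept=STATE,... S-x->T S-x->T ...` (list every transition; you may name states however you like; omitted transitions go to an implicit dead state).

Only the number of `p`s matters, and only up to 4. Make a chain s0 → s1 → s2 → s3 → s4 advanced by each `p` (with s4 absorbing); every other symbol self-loops. The accepting set is {s3}.
        p   q  
>  s0   s1  s0 
   s1   s2  s1 
   s2   s3  s2 
 * s3   s4  s3 
   s4   s4  s4 
(> = start, * = accepting)

start=s0 accept=s3 s0-p->s1 s0-q->s0 s1-p->s2 s1-q->s1 s2-p->s3 s2-q->s2 s3-p->s4 s3-q->s3 s4-p->s4 s4-q->s4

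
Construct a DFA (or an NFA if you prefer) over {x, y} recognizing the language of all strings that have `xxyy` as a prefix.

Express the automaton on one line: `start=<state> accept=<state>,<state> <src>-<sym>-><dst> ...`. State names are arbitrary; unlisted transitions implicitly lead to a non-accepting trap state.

Walk along `xxyy` while the input agrees: from q0 take `x` to q1, and so on. Any deviation drops to the rejecting sink q5. Once q4 is reached the prefix is confirmed and every continuation is accepted.
A 6-state machine:
        x   y  
>  q0   q1  q5 
   q1   q2  q5 
   q2   q5  q3 
   q3   q5  q4 
 * q4   q4  q4 
   q5   q5  q5 
(> = start, * = accepting)

start=q0 accept=q4 q0-x->q1 q0-y->q5 q1-x->q2 q1-y->q5 q2-x->q5 q2-y->q3 q3-x->q5 q3-y->q4 q4-x->q4 q4-y->q4 q5-x->q5 q5-y->q5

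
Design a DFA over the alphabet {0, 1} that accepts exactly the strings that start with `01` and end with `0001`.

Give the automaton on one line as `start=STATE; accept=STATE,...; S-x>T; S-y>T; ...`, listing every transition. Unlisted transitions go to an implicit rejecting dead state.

start=S0; accept=S7; S0-0>S1; S0-1>S2; S1-0>S2; S1-1>S3; S2-0>S2; S2-1>S2; S3-0>S4; S3-1>S3; S4-0>S5; S4-1>S3; S5-0>S6; S5-1>S3; S6-0>S6; S6-1>S7; S7-0>S4; S7-1>S3

Handle the two conditions separately and then intersect. One (4 states) tracks whether the input so far still matches the prefix `01`; the other (5 states) tracks how much of the suffix `0001` has currently been matched. Each combined state is a pair, one component from each; accept when both components accept. Equivalent product states are then merged.
        0   1  
>  S0   S1  S2 
   S1   S2  S3 
   S2   S2  S2 
   S3   S4  S3 
   S4   S5  S3 
   S5   S6  S3 
   S6   S6  S7 
 * S7   S4  S3 
(> = start, * = accepting)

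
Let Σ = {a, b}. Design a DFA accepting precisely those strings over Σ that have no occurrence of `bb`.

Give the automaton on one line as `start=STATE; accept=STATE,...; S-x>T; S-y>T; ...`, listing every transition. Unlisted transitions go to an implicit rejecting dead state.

Track partial matches of the forbidden pattern `bb`. State S2 is a dead state reached once `bb` has occurred; every other state accepts. S0 means no part of `bb` is currently matched.
        a   b  
>* S0   S0  S1 
 * S1   S0  S2 
   S2   S2  S2 
(> = start, * = accepting)

start=S0; accept=S0,S1; S0-a>S0; S0-b>S1; S1-a>S0; S1-b>S2; S2-a>S2; S2-b>S2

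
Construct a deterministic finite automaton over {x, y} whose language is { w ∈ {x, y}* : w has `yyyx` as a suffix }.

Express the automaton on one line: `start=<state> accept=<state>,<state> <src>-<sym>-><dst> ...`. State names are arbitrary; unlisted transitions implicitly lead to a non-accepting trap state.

Let each state record the length of the longest suffix of the input read so far that is also a prefix of `yyyx`. B means the last symbol is `y`; C means the last 2 symbols are `yy`; D means the last 3 symbols are `yyy`; E means the last 4 symbols are `yyyx`. Accept only at E, where the string currently ends in `yyyx`.
       x  y 
>  A   A  B 
   B   A  C 
   C   A  D 
   D   E  D 
 * E   A  B 
(> = start, * = accepting)

start=A accept=E A-x->A A-y->B B-x->A B-y->C C-x->A C-y->D D-x->E D-y->D E-x->A E-y->B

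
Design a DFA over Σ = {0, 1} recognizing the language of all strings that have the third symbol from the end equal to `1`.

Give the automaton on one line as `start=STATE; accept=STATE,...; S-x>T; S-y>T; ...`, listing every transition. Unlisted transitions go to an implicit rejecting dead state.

Because acceptance depends on a position counted from the end, the machine has to buffer the most recent 3 symbols. Make each state the string of the last up-to-3 symbols read; on input `x` shift the window left and append `x`. Accept when the buffered window has length 3 and begins with `1`.
A 15-state machine:
       0  1 
>  A   B  C 
   B   D  E 
   C   F  G 
   D   H  I 
   E   J  K 
   F   L  M 
   G   N  O 
   H   H  I 
   I   J  K 
   J   L  M 
   K   N  O 
 * L   H  I 
 * M   J  K 
 * N   L  M 
 * O   N  O 
(> = start, * = accepting)

start=A; accept=L,M,N,O; A-0>B; A-1>C; B-0>D; B-1>E; C-0>F; C-1>G; D-0>H; D-1>I; E-0>J; E-1>K; F-0>L; F-1>M; G-0>N; G-1>O; H-0>H; H-1>I; I-0>J; I-1>K; J-0>L; J-1>M; K-0>N; K-1>O; L-0>H; L-1>I; M-0>J; M-1>K; N-0>L; N-1>M; O-0>N; O-1>O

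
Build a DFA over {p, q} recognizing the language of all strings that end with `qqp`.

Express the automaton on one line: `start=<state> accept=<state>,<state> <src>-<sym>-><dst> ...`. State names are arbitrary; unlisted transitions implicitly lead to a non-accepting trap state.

Remember how much of `qqp` the current input suffix matches. State A means no match yet; B means the last symbol is `q`; C means the last 2 symbols are `qq`; D means the last 3 symbols are `qqp`. Only D accepts. On a mismatch, fall back to the longest proper suffix that is still a prefix of `qqp`.
       p  q 
>  A   A  B 
   B   A  C 
   C   D  C 
 * D   A  B 
(> = start, * = accepting)

start=A accept=D A-p->A A-q->B B-p->A B-q->C C-p->D C-q->C D-p->A D-q->B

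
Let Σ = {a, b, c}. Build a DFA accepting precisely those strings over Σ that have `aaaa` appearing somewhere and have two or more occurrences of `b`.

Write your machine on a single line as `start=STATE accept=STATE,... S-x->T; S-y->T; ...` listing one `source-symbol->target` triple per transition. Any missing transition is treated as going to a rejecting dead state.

start=q0; accept=q14; q0-a->q1; q0-b->q2; q0-c->q0; q1-a->q3; q1-b->q2; q1-c->q0; q2-a->q4; q2-b->q5; q2-c->q2; q3-a->q6; q3-b->q2; q3-c->q0; q4-a->q7; q4-b->q5; q4-c->q2; q5-a->q8; q5-b->q5; q5-c->q5; q6-a->q9; q6-b->q2; q6-c->q0; q7-a->q10; q7-b->q5; q7-c->q2; q8-a->q11; q8-b->q5; q8-c->q5; q9-a->q9; q9-b->q12; q9-c->q9; q10-a->q12; q10-b->q5; q10-c->q2; q11-a->q13; q11-b->q5; q11-c->q5; q12-a->q12; q12-b->q14; q12-c->q12; q13-a->q14; q13-b->q5; q13-c->q5; q14-a->q14; q14-b->q14; q14-c->q14

Run two small machines in parallel and take their product. One (5 states) tracks whether and how much of `aaaa` has been seen; the other (4 states) tracks the count of `b`s, saturating at 3. Each combined state is a pair, one component from each; accept when both components accept. After merging equivalent states the machine shrinks.
A 15-state machine:
          a    b    c  
>  q0     q1   q2   q0 
   q1     q3   q2   q0 
   q2     q4   q5   q2 
   q3     q6   q2   q0 
   q4     q7   q5   q2 
   q5     q8   q5   q5 
   q6     q9   q2   q0 
   q7    q10   q5   q2 
   q8    q11   q5   q5 
   q9     q9  q12   q9 
   q10   q12   q5   q2 
   q11   q13   q5   q5 
   q12   q12  q14  q12 
   q13   q14   q5   q5 
 * q14   q14  q14  q14 
(> = start, * = accepting)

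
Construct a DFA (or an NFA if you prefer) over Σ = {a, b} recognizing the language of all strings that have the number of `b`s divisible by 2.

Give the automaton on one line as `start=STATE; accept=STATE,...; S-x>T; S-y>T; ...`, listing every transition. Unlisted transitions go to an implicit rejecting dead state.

start=s0; accept=s0; s0-a>s0; s0-b>s1; s1-a>s1; s1-b>s0

Keep the running count of `b`s modulo 2: each `b` advances along the cycle s0 → s1 → s0 while other symbols loop. Accept at s0.
        a   b  
>* s0   s0  s1 
   s1   s1  s0 
(> = start, * = accepting)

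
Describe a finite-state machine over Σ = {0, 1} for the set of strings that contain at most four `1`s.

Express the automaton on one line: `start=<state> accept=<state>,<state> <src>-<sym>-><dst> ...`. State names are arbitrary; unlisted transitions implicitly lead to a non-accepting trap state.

Only the number of `1`s matters, and only up to 5. Make a chain A → B → C → D → E → F advanced by each `1` (with F absorbing); every other symbol self-loops. The accepting set is {A, B, C, D, E}.
       0  1 
>* A   A  B 
 * B   B  C 
 * C   C  D 
 * D   D  E 
 * E   E  F 
   F   F  F 
(> = start, * = accepting)

start=A accept=A,B,C,D,E A-0->A A-1->B B-0->B B-1->C C-0->C C-1->D D-0->D D-1->E E-0->E E-1->F F-0->F F-1->F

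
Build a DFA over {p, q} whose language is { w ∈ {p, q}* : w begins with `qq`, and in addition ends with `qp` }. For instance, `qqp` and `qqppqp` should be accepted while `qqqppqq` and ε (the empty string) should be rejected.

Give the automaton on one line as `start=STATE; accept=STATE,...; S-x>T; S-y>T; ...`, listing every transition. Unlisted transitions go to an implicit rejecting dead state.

Handle the two conditions separately and then intersect. The first has 4 states tracking whether the input so far still matches the prefix `qq`; the second has 3 states tracking how much of the suffix `qp` has currently been matched. A product state is a pair (one from each), accepting exactly when both do. Minimizing collapses redundant product states.
With 6 states:
        p   q  
>  s0   s1  s2 
   s1   s1  s1 
   s2   s1  s3 
   s3   s4  s3 
 * s4   s5  s3 
   s5   s5  s3 
(> = start, * = accepting)

start=s0; accept=s4; s0-p>s1; s0-q>s2; s1-p>s1; s1-q>s1; s2-p>s1; s2-q>s3; s3-p>s4; s3-q>s3; s4-p>s5; s4-q>s3; s5-p>s5; s5-q>s3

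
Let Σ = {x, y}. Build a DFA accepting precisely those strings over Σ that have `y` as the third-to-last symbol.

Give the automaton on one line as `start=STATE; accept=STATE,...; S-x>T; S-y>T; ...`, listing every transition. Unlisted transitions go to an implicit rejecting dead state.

start=s0; accept=s11,s12,s13,s14; s0-x>s1; s0-y>s2; s1-x>s3; s1-y>s4; s2-x>s5; s2-y>s6; s3-x>s7; s3-y>s8; s4-x>s9; s4-y>s10; s5-x>s11; s5-y>s12; s6-x>s13; s6-y>s14; s7-x>s7; s7-y>s8; s8-x>s9; s8-y>s10; s9-x>s11; s9-y>s12; s10-x>s13; s10-y>s14; s11-x>s7; s11-y>s8; s12-x>s9; s12-y>s10; s13-x>s11; s13-y>s12; s14-x>s13; s14-y>s14

A DFA must remember the last 3 symbols (since which symbol is third-to-last isn't known until the input ends). Use one state per possible window of the last ≤3 symbols; accept from those whose window starts with `y`.
A 15-state machine:
          x    y  
>  s0     s1   s2 
   s1     s3   s4 
   s2     s5   s6 
   s3     s7   s8 
   s4     s9  s10 
   s5    s11  s12 
   s6    s13  s14 
   s7     s7   s8 
   s8     s9  s10 
   s9    s11  s12 
   s10   s13  s14 
 * s11    s7   s8 
 * s12    s9  s10 
 * s13   s11  s12 
 * s14   s13  s14 
(> = start, * = accepting)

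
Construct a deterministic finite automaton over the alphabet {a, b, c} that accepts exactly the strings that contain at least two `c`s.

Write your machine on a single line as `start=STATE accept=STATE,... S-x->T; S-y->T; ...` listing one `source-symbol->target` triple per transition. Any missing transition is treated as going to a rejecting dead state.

start=S0; accept=S2,S3; S0-a->S0; S0-b->S0; S0-c->S1; S1-a->S1; S1-b->S1; S1-c->S2; S2-a->S2; S2-b->S2; S2-c->S3; S3-a->S3; S3-b->S3; S3-c->S3

Count `c`s, saturating at 3: states S0 through S2 mean 0 through 2 `c`s seen; S3 means more than 2. Each `c` increments (capped at S3); other symbols loop. Accept from {S2, S3}.
        a   b   c  
>  S0   S0  S0  S1 
   S1   S1  S1  S2 
 * S2   S2  S2  S3 
 * S3   S3  S3  S3 
(> = start, * = accepting)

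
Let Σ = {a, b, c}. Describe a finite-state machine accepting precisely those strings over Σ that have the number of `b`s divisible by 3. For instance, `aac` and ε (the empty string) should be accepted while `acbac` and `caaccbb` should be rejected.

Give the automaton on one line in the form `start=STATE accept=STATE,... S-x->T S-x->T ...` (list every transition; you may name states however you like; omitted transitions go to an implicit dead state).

start=s0 accept=s0 s0-a->s0 s0-b->s1 s0-c->s0 s1-a->s1 s1-b->s2 s1-c->s1 s2-a->s2 s2-b->s0 s2-c->s2

Keep the running count of `b`s modulo 3: each `b` advances along the cycle s0 → s1 → s2 → s0 while other symbols loop. Accept at s0.
3 states suffice.
        a   b   c  
>* s0   s0  s1  s0 
   s1   s1  s2  s1 
   s2   s2  s0  s2 
(> = start, * = accepting)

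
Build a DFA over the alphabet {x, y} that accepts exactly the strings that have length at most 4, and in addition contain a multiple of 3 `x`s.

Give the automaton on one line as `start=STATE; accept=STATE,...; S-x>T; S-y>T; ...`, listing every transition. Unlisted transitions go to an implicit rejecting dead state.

Run two small machines in parallel and take their product. One (6 states) tracks the input length, saturating at 5; the other (3 states) tracks the count of `x`s modulo 3. Each combined state is a pair, one component from each; accept when both components accept.
       x  y 
>* A   B  C 
   B   D  E 
 * C   E  F 
   D   G  H 
   E   H  I 
 * F   I  G 
 * G   J  K 
   H   K  L 
   I   L  J 
   J   M  N 
 * K   N  O 
   L   O  M 
   M   O  M 
   N   M  N 
   O   N  O 
(> = start, * = accepting)

start=A; accept=A,C,F,G,K; A-x>B; A-y>C; B-x>D; B-y>E; C-x>E; C-y>F; D-x>G; D-y>H; E-x>H; E-y>I; F-x>I; F-y>G; G-x>J; G-y>K; H-x>K; H-y>L; I-x>L; I-y>J; J-x>M; J-y>N; K-x>N; K-y>O; L-x>O; L-y>M; M-x>O; M-y>M; N-x>M; N-y>N; O-x>N; O-y>O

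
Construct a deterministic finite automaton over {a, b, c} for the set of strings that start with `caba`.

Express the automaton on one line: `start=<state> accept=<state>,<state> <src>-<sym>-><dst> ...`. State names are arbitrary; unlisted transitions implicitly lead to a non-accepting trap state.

Check the first 4 symbols one by one: S0 through S3 record how many have matched `caba` so far; any wrong symbol goes to the dead state S5. After all 4 match we enter the accepting sink S4.
With 6 states:
        a   b   c  
>  S0   S5  S5  S1 
   S1   S2  S5  S5 
   S2   S5  S3  S5 
   S3   S4  S5  S5 
 * S4   S4  S4  S4 
   S5   S5  S5  S5 
(> = start, * = accepting)

start=S0 accept=S4 S0-a->S5 S0-b->S5 S0-c->S1 S1-a->S2 S1-b->S5 S1-c->S5 S2-a->S5 S2-b->S3 S2-c->S5 S3-a->S4 S3-b->S5 S3-c->S5 S4-a->S4 S4-b->S4 S4-c->S4 S5-a->S5 S5-b->S5 S5-c->S5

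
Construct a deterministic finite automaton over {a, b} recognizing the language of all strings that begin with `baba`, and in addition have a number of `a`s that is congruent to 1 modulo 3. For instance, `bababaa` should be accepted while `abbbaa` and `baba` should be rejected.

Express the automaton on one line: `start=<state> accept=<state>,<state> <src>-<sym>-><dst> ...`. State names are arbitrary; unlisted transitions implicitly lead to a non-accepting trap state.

Build one automaton per condition and run them in lockstep. One (6 states) tracks whether the input so far still matches the prefix `baba`; the other (3 states) tracks the count of `a`s modulo 3. Each combined state is a pair, one component from each; accept when both components accept. Equivalent product states are then merged.
With 8 states:
        a   b  
>  q0   q1  q2 
   q1   q1  q1 
   q2   q3  q1 
   q3   q1  q4 
   q4   q5  q1 
   q5   q6  q5 
   q6   q7  q6 
 * q7   q5  q7 
(> = start, * = accepting)

start=q0 accept=q7 q0-a->q1 q0-b->q2 q1-a->q1 q1-b->q1 q2-a->q3 q2-b->q1 q3-a->q1 q3-b->q4 q4-a->q5 q4-b->q1 q5-a->q6 q5-b->q5 q6-a->q7 q6-b->q6 q7-a->q5 q7-b->q7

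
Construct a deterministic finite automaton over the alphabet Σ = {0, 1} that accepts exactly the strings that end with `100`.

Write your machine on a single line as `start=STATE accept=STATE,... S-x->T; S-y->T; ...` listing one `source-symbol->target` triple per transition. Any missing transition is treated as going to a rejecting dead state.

Let each state record the length of the longest suffix of the input read so far that is also a prefix of `100`. q1 means the last symbol is `1`; q2 means the last 2 symbols are `10`; q3 means the last 3 symbols are `100`. Accept only at q3, where the string currently ends in `100`.
        0   1  
>  q0   q0  q1 
   q1   q2  q1 
   q2   q3  q1 
 * q3   q0  q1 
(> = start, * = accepting)

start=q0; accept=q3; q0-0->q0; q0-1->q1; q1-0->q2; q1-1->q1; q2-0->q3; q2-1->q1; q3-0->q0; q3-1->q1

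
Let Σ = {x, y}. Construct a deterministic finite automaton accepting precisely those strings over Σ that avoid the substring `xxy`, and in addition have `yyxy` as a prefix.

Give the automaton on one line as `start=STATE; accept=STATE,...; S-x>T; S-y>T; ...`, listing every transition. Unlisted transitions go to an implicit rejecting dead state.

start=q0; accept=q8,q9,q10; q0-x>q1; q0-y>q2; q1-x>q3; q1-y>q4; q2-x>q1; q2-y>q5; q3-x>q3; q3-y>q6; q4-x>q1; q4-y>q4; q5-x>q7; q5-y>q4; q6-x>q6; q6-y>q6; q7-x>q3; q7-y>q8; q8-x>q9; q8-y>q8; q9-x>q10; q9-y>q8; q10-x>q10; q10-y>q11; q11-x>q11; q11-y>q11

Run two small machines in parallel and take their product. One (4 states) tracks partial matches of the forbidden pattern `xxy`; the other (6 states) tracks whether the input so far still matches the prefix `yyxy`. Each combined state is a pair, one component from each; accept when both components accept.
12 states suffice.
          x    y  
>  q0     q1   q2 
   q1     q3   q4 
   q2     q1   q5 
   q3     q3   q6 
   q4     q1   q4 
   q5     q7   q4 
   q6     q6   q6 
   q7     q3   q8 
 * q8     q9   q8 
 * q9    q10   q8 
 * q10   q10  q11 
   q11   q11  q11 
(> = start, * = accepting)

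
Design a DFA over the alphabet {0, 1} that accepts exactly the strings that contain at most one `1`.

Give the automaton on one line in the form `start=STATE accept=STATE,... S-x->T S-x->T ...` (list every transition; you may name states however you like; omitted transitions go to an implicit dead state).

start=q0 accept=q0,q1 q0-0->q0 q0-1->q1 q1-0->q1 q1-1->q2 q2-0->q2 q2-1->q2

Count `1`s, saturating at 2: state q0 means no `1` yet, q1 means one `1` seen, q2 means more than one. Each `1` increments (capped at q2); other symbols loop. Accept from {q0, q1}.
A 3-state machine:
        0   1  
>* q0   q0  q1 
 * q1   q1  q2 
   q2   q2  q2 
(> = start, * = accepting)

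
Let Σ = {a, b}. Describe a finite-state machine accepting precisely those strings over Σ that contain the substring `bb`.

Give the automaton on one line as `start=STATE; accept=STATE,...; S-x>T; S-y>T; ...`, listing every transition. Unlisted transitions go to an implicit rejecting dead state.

start=S0; accept=S2; S0-a>S0; S0-b>S1; S1-a>S0; S1-b>S2; S2-a>S2; S2-b>S2

States S0..S1 record the length of the longest prefix of `bb` that matches the current input suffix. Reaching S2 means `bb` has been seen, and we stay there forever. Accept from S2.
A 3-state machine:
        a   b  
>  S0   S0  S1 
   S1   S0  S2 
 * S2   S2  S2 
(> = start, * = accepting)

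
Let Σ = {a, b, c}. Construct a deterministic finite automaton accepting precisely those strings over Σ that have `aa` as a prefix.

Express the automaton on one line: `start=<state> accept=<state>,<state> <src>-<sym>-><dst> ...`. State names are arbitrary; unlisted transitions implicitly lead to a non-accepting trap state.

Check the first 2 symbols one by one: S0 through S1 record how many have matched `aa` so far; any wrong symbol goes to the dead state S3. After all 2 match we enter the accepting sink S2.
With 4 states:
        a   b   c  
>  S0   S1  S3  S3 
   S1   S2  S3  S3 
 * S2   S2  S2  S2 
   S3   S3  S3  S3 
(> = start, * = accepting)

start=S0 accept=S2 S0-a->S1 S0-b->S3 S0-c->S3 S1-a->S2 S1-b->S3 S1-c->S3 S2-a->S2 S2-b->S2 S2-c->S2 S3-a->S3 S3-b->S3 S3-c->S3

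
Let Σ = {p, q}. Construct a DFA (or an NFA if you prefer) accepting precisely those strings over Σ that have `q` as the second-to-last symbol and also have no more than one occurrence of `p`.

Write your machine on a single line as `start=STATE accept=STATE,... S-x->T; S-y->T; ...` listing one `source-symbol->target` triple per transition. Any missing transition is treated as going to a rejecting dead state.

Run two small machines in parallel and take their product. The first has 7 states tracking the last 2 symbols read; the second has 3 states tracking the count of `p`s, saturating at 2. A product state is a pair (one from each), accepting exactly when both do.
An 11-state machine:
          p    q  
>  s0     s1   s2 
   s1     s3   s4 
   s2     s5   s6 
   s3     s3   s7 
   s4     s8   s9 
 * s5     s3   s4 
 * s6     s5   s6 
   s7     s8  s10 
   s8     s3   s7 
 * s9     s8   s9 
   s10    s8  s10 
(> = start, * = accepting)

start=s0; accept=s5,s6,s9; s0-p->s1; s0-q->s2; s1-p->s3; s1-q->s4; s2-p->s5; s2-q->s6; s3-p->s3; s3-q->s7; s4-p->s8; s4-q->s9; s5-p->s3; s5-q->s4; s6-p->s5; s6-q->s6; s7-p->s8; s7-q->s10; s8-p->s3; s8-q->s7; s9-p->s8; s9-q->s9; s10-p->s8; s10-q->s10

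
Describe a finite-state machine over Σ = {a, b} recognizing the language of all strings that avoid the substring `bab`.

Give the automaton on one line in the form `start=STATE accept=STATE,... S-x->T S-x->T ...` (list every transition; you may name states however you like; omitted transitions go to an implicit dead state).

This is the complement of 'contains `bab`'. Use the same substring-matching states — S0 through S3 holding how much of `bab` has just been matched — but flip the accepting set: everything except the trap S3 accepts.
        a   b  
>* S0   S0  S1 
 * S1   S2  S1 
 * S2   S0  S3 
   S3   S3  S3 
(> = start, * = accepting)

start=S0 accept=S0,S1,S2 S0-a->S0 S0-b->S1 S1-a->S2 S1-b->S1 S2-a->S0 S2-b->S3 S3-a->S3 S3-b->S3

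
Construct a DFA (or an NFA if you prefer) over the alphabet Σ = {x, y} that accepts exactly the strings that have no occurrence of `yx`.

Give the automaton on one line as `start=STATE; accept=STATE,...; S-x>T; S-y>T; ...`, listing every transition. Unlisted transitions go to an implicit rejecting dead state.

Track partial matches of the forbidden pattern `yx`. State S2 is a dead state reached once `yx` has occurred; every other state accepts. S0 means no part of `yx` is currently matched.
3 states suffice.
        x   y  
>* S0   S0  S1 
 * S1   S2  S1 
   S2   S2  S2 
(> = start, * = accepting)

start=S0; accept=S0,S1; S0-x>S0; S0-y>S1; S1-x>S2; S1-y>S1; S2-x>S2; S2-y>S2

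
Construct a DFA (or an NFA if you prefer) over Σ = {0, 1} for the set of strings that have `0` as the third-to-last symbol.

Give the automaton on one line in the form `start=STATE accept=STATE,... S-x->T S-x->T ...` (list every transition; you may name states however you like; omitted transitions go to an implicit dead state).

start=s0 accept=s7,s8,s9,s10 s0-0->s1 s0-1->s2 s1-0->s3 s1-1->s4 s2-0->s5 s2-1->s6 s3-0->s7 s3-1->s8 s4-0->s9 s4-1->s10 s5-0->s11 s5-1->s12 s6-0->s13 s6-1->s14 s7-0->s7 s7-1->s8 s8-0->s9 s8-1->s10 s9-0->s11 s9-1->s12 s10-0->s13 s10-1->s14 s11-0->s7 s11-1->s8 s12-0->s9 s12-1->s10 s13-0->s11 s13-1->s12 s14-0->s13 s14-1->s14

A DFA must remember the last 3 symbols (since which symbol is third-to-last isn't known until the input ends). Use one state per possible window of the last ≤3 symbols; accept from those whose window starts with `0`.
With 15 states:
          0    1  
>  s0     s1   s2 
   s1     s3   s4 
   s2     s5   s6 
   s3     s7   s8 
   s4     s9  s10 
   s5    s11  s12 
   s6    s13  s14 
 * s7     s7   s8 
 * s8     s9  s10 
 * s9    s11  s12 
 * s10   s13  s14 
   s11    s7   s8 
   s12    s9  s10 
   s13   s11  s12 
   s14   s13  s14 
(> = start, * = accepting)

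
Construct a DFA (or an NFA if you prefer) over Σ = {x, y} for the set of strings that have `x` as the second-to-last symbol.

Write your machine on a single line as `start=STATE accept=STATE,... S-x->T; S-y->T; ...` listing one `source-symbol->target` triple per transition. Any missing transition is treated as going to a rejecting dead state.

start=A; accept=D,E; A-x->B; A-y->C; B-x->D; B-y->E; C-x->F; C-y->G; D-x->D; D-y->E; E-x->F; E-y->G; F-x->D; F-y->E; G-x->F; G-y->G

Because acceptance depends on a position counted from the end, the machine has to buffer the most recent 2 symbols. Make each state the string of the last up-to-2 symbols read; on input `x` shift the window left and append `x`. Accept when the buffered window has length 2 and begins with `x`.
A 7-state machine:
       x  y 
>  A   B  C 
   B   D  E 
   C   F  G 
 * D   D  E 
 * E   F  G 
   F   D  E 
   G   F  G 
(> = start, * = accepting)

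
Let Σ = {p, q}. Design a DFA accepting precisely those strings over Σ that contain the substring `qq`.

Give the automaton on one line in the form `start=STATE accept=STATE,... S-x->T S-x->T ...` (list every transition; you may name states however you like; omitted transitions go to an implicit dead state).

Track how much of `qq` has been matched so far: state S0 is no progress, S2 is the absorbing accept state reached once `qq` has occurred. Intermediate states record partial matches; on a mismatch, fall back to the longest reusable overlap.
3 states suffice.
        p   q  
>  S0   S0  S1 
   S1   S0  S2 
 * S2   S2  S2 
(> = start, * = accepting)

start=S0 accept=S2 S0-p->S0 S0-q->S1 S1-p->S0 S1-q->S2 S2-p->S2 S2-q->S2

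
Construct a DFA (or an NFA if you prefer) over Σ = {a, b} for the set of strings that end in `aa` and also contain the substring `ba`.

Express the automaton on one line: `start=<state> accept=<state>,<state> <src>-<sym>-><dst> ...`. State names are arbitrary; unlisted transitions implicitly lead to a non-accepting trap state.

Handle the two conditions separately and then intersect. The first has 3 states tracking how much of the suffix `aa` has currently been matched; the second has 3 states tracking whether and how much of `ba` has been seen. A product state is a pair (one from each), accepting exactly when both do. Minimizing collapses redundant product states.
4 states suffice.
        a   b  
>  q0   q0  q1 
   q1   q2  q1 
   q2   q3  q1 
 * q3   q3  q1 
(> = start, * = accepting)

start=q0 accept=q3 q0-a->q0 q0-b->q1 q1-a->q2 q1-b->q1 q2-a->q3 q2-b->q1 q3-a->q3 q3-b->q1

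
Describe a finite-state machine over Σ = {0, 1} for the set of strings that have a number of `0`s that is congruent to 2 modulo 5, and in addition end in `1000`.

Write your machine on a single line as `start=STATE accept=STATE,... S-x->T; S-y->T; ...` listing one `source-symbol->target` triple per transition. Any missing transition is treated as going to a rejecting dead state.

start=q0; accept=q8; q0-0->q1; q0-1->q0; q1-0->q2; q1-1->q1; q2-0->q3; q2-1->q2; q3-0->q4; q3-1->q3; q4-0->q0; q4-1->q5; q5-0->q6; q5-1->q5; q6-0->q7; q6-1->q0; q7-0->q8; q7-1->q1; q8-0->q3; q8-1->q2

Handle the two conditions separately and then intersect. One (5 states) tracks the count of `0`s modulo 5; the other (5 states) tracks how much of the suffix `1000` has currently been matched. Each combined state is a pair, one component from each; accept when both components accept. Equivalent product states are then merged.
9 states suffice.
        0   1  
>  q0   q1  q0 
   q1   q2  q1 
   q2   q3  q2 
   q3   q4  q3 
   q4   q0  q5 
   q5   q6  q5 
   q6   q7  q0 
   q7   q8  q1 
 * q8   q3  q2 
(> = start, * = accepting)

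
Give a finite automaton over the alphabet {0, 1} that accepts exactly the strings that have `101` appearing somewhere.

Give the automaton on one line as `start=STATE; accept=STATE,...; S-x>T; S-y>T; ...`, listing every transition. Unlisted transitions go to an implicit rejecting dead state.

start=S0; accept=S3; S0-0>S0; S0-1>S1; S1-0>S2; S1-1>S1; S2-0>S0; S2-1>S3; S3-0>S3; S3-1>S3

Track how much of `101` has been matched so far: state S0 is no progress, S3 is the absorbing accept state reached once `101` has occurred. Intermediate states record partial matches; on a mismatch, fall back to the longest reusable overlap.
A 4-state machine:
        0   1  
>  S0   S0  S1 
   S1   S2  S1 
   S2   S0  S3 
 * S3   S3  S3 
(> = start, * = accepting)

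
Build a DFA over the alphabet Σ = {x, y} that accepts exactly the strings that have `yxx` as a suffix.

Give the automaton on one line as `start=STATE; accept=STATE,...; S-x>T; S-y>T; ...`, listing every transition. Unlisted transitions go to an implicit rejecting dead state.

start=s0; accept=s3; s0-x>s0; s0-y>s1; s1-x>s2; s1-y>s1; s2-x>s3; s2-y>s1; s3-x>s0; s3-y>s1

Remember how much of `yxx` the current input suffix matches. State s0 means no match yet; s1 means the last symbol is `y`; s2 means the last 2 symbols are `yx`; s3 means the last 3 symbols are `yxx`. Only s3 accepts. On a mismatch, fall back to the longest proper suffix that is still a prefix of `yxx`.
A 4-state machine:
        x   y  
>  s0   s0  s1 
   s1   s2  s1 
   s2   s3  s1 
 * s3   s0  s1 
(> = start, * = accepting)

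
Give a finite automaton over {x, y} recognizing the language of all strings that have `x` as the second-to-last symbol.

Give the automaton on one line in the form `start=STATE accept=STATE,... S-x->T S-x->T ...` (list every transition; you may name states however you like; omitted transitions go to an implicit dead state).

A DFA must remember the last 2 symbols (since which symbol is second-to-last isn't known until the input ends). Use one state per possible window of the last ≤2 symbols; accept from those whose window starts with `x`.
        x   y  
>  q0   q1  q2 
   q1   q3  q4 
   q2   q5  q6 
 * q3   q3  q4 
 * q4   q5  q6 
   q5   q3  q4 
   q6   q5  q6 
(> = start, * = accepting)

start=q0 accept=q3,q4 q0-x->q1 q0-y->q2 q1-x->q3 q1-y->q4 q2-x->q5 q2-y->q6 q3-x->q3 q3-y->q4 q4-x->q5 q4-y->q6 q5-x->q3 q5-y->q4 q6-x->q5 q6-y->q6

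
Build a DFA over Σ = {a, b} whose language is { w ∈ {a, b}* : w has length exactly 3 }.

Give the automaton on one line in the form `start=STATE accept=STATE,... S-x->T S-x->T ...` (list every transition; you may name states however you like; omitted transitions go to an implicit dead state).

Count input length up to 4: every symbol moves from s0 toward s4, which means 'more than 3' and absorbs. Accept from {s3}.
5 states suffice.
        a   b  
>  s0   s1  s1 
   s1   s2  s2 
   s2   s3  s3 
 * s3   s4  s4 
   s4   s4  s4 
(> = start, * = accepting)

start=s0 accept=s3 s0-a->s1 s0-b->s1 s1-a->s2 s1-b->s2 s2-a->s3 s2-b->s3 s3-a->s4 s3-b->s4 s4-a->s4 s4-b->s4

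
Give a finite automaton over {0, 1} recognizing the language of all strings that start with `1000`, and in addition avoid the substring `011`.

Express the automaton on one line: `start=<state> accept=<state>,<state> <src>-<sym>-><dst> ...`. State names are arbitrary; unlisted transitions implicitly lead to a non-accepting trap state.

start=S0 accept=S5,S6 S0-0->S1 S0-1->S2 S1-0->S1 S1-1->S1 S2-0->S3 S2-1->S1 S3-0->S4 S3-1->S1 S4-0->S5 S4-1->S1 S5-0->S5 S5-1->S6 S6-0->S5 S6-1->S1

Run two small machines in parallel and take their product. The first has 6 states tracking whether the input so far still matches the prefix `1000`; the second has 4 states tracking partial matches of the forbidden pattern `011`. A product state is a pair (one from each), accepting exactly when both do. Equivalent product states are then merged.
A 7-state machine:
        0   1  
>  S0   S1  S2 
   S1   S1  S1 
   S2   S3  S1 
   S3   S4  S1 
   S4   S5  S1 
 * S5   S5  S6 
 * S6   S5  S1 
(> = start, * = accepting)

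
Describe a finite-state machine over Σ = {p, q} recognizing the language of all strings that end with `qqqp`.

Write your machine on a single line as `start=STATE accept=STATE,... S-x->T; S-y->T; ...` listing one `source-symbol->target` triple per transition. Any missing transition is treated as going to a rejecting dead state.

Remember how much of `qqqp` the current input suffix matches. State A means no match yet; B means the last symbol is `q`; C means the last 2 symbols are `qq`; D means the last 3 symbols are `qqq`; E means the last 4 symbols are `qqqp`. Only E accepts. On a mismatch, fall back to the longest proper suffix that is still a prefix of `qqqp`.
       p  q 
>  A   A  B 
   B   A  C 
   C   A  D 
   D   E  D 
 * E   A  B 
(> = start, * = accepting)

start=A; accept=E; A-p->A; A-q->B; B-p->A; B-q->C; C-p->A; C-q->D; D-p->E; D-q->D; E-p->A; E-q->B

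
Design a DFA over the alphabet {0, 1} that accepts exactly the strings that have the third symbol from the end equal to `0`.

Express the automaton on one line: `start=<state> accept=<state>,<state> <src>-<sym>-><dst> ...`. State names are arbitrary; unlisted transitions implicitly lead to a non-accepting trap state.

start=A accept=H,I,J,K A-0->B A-1->C B-0->D B-1->E C-0->F C-1->G D-0->H D-1->I E-0->J E-1->K F-0->L F-1->M G-0->N G-1->O H-0->H H-1->I I-0->J I-1->K J-0->L J-1->M K-0->N K-1->O L-0->H L-1->I M-0->J M-1->K N-0->L N-1->M O-0->N O-1->O

A DFA must remember the last 3 symbols (since which symbol is third-to-last isn't known until the input ends). Use one state per possible window of the last ≤3 symbols; accept from those whose window starts with `0`.
       0  1 
>  A   B  C 
   B   D  E 
   C   F  G 
   D   H  I 
   E   J  K 
   F   L  M 
   G   N  O 
 * H   H  I 
 * I   J  K 
 * J   L  M 
 * K   N  O 
   L   H  I 
   M   J  K 
   N   L  M 
   O   N  O 
(> = start, * = accepting)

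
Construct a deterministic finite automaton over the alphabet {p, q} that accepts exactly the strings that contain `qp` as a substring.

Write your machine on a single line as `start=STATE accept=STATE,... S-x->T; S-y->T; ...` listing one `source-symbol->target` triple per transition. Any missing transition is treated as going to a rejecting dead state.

start=A; accept=C; A-p->A; A-q->B; B-p->C; B-q->B; C-p->C; C-q->C

Track how much of `qp` has been matched so far: state A is no progress, C is the absorbing accept state reached once `qp` has occurred. Intermediate states record partial matches; on a mismatch, fall back to the longest reusable overlap.
3 states suffice.
       p  q 
>  A   A  B 
   B   C  B 
 * C   C  C 
(> = start, * = accepting)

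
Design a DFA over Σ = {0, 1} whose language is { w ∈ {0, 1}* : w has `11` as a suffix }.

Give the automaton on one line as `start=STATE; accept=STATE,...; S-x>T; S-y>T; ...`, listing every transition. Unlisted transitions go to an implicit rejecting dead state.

start=q0; accept=q2; q0-0>q0; q0-1>q1; q1-0>q0; q1-1>q2; q2-0>q0; q2-1>q2

Remember how much of `11` the current input suffix matches. State q0 means no match yet; q1 means the last symbol is `1`; q2 means the last 2 symbols are `11`. Only q2 accepts. On a mismatch, fall back to the longest proper suffix that is still a prefix of `11`.
        0   1  
>  q0   q0  q1 
   q1   q0  q2 
 * q2   q0  q2 
(> = start, * = accepting)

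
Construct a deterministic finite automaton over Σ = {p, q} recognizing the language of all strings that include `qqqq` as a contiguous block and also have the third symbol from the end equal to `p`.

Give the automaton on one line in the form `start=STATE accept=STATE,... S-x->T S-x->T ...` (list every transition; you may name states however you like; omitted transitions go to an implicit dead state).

start=A accept=I,J,K,L A-p->A A-q->B B-p->A B-q->C C-p->A C-q->D D-p->A D-q->E E-p->F E-q->E F-p->G F-q->H G-p->I G-q->J H-p->K H-q->L I-p->I I-q->J J-p->K J-q->L K-p->G K-q->H L-p->F L-q->E

Run two small machines in parallel and take their product. One (5 states) tracks whether and how much of `qqqq` has been seen; the other (15 states) tracks the last 3 symbols read. Each combined state is a pair, one component from each; accept when both components accept. After merging equivalent states the machine shrinks.
A 12-state machine:
       p  q 
>  A   A  B 
   B   A  C 
   C   A  D 
   D   A  E 
   E   F  E 
   F   G  H 
   G   I  J 
   H   K  L 
 * I   I  J 
 * J   K  L 
 * K   G  H 
 * L   F  E 
(> = start, * = accepting)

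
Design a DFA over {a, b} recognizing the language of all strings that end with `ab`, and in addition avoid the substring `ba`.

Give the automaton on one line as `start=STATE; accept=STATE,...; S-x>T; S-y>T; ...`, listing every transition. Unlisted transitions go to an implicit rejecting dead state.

start=q0; accept=q3; q0-a>q1; q0-b>q2; q1-a>q1; q1-b>q3; q2-a>q4; q2-b>q2; q3-a>q4; q3-b>q2; q4-a>q4; q4-b>q5; q5-a>q4; q5-b>q6; q6-a>q4; q6-b>q6

Handle the two conditions separately and then intersect. The first has 3 states tracking how much of the suffix `ab` has currently been matched; the second has 3 states tracking partial matches of the forbidden pattern `ba`. A product state is a pair (one from each), accepting exactly when both do.
7 states suffice.
        a   b  
>  q0   q1  q2 
   q1   q1  q3 
   q2   q4  q2 
 * q3   q4  q2 
   q4   q4  q5 
   q5   q4  q6 
   q6   q4  q6 
(> = start, * = accepting)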